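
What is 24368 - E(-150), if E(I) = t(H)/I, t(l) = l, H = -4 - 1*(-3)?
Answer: 3655199/150 ≈ 24368.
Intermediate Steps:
H = -1 (H = -4 + 3 = -1)
E(I) = -1/I
24368 - E(-150) = 24368 - (-1)/(-150) = 24368 - (-1)*(-1)/150 = 24368 - 1*1/150 = 24368 - 1/150 = 3655199/150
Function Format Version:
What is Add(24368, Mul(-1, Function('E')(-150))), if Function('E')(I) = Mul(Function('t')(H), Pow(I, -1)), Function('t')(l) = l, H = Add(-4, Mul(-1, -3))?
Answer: Rational(3655199, 150) ≈ 24368.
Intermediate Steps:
H = -1 (H = Add(-4, 3) = -1)
Function('E')(I) = Mul(-1, Pow(I, -1))
Add(24368, Mul(-1, Function('E')(-150))) = Add(24368, Mul(-1, Mul(-1, Pow(-150, -1)))) = Add(24368, Mul(-1, Mul(-1, Rational(-1, 150)))) = Add(24368, Mul(-1, Rational(1, 150))) = Add(24368, Rational(-1, 150)) = Rational(3655199, 150)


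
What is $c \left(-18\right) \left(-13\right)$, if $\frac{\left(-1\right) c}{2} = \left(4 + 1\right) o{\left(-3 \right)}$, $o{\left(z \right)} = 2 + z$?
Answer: $2340$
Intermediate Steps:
$c = 10$ ($c = - 2 \left(4 + 1\right) \left(2 - 3\right) = - 2 \cdot 5 \left(-1\right) = \left(-2\right) \left(-5\right) = 10$)
$c \left(-18\right) \left(-13\right) = 10 \left(-18\right) \left(-13\right) = \left(-180\right) \left(-13\right) = 2340$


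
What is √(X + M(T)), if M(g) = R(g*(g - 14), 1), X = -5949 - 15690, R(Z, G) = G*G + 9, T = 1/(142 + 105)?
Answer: I*√21629 ≈ 147.07*I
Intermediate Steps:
T = 1/247 ≈ 0.0040486
R(Z, G) = 9 + G² (R(Z, G) = G² + 9 = 9 + G²)
X = -21639
M(g) = 10 (M(g) = 9 + 1² = 9 + 1 = 10)
√(X + M(T)) = √(-21639 + 10) = √(-21629) = I*√21629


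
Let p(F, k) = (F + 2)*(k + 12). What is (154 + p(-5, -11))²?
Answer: 22801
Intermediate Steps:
p(F, k) = (2 + F)*(12 + k)
(154 + p(-5, -11))² = (154 + (24 + 2*(-11) + 12*(-5) - 5*(-11)))² = (154 + (24 - 22 - 60 + 55))² = (154 - 3)² = 151² = 22801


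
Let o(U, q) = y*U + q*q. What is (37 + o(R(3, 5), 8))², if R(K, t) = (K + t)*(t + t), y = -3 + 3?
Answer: 10201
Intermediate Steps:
y = 0
R(K, t) = 2*t*(K + t) (R(K, t) = (K + t)*(2*t) = 2*t*(K + t))
o(U, q) = q² (o(U, q) = 0*U + q*q = 0 + q² = q²)
(37 + o(R(3, 5), 8))² = (37 + 8²)² = (37 + 64)² = 101² = 10201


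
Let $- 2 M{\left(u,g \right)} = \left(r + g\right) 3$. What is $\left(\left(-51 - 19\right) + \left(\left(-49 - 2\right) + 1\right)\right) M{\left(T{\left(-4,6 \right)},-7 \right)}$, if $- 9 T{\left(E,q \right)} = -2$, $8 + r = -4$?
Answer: $-3420$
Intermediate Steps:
$r = -12$ ($r = -8 - 4 = -12$)
$T{\left(E,q \right)} = \frac{2}{9}$ ($T{\left(E,q \right)} = \left(- \frac{1}{9}\right) \left(-2\right) = \frac{2}{9}$)
$M{\left(u,g \right)} = 18 - \frac{3 g}{2}$ ($M{\left(u,g \right)} = - \frac{\left(-12 + g\right) 3}{2} = - \frac{-36 + 3 g}{2} = 18 - \frac{3 g}{2}$)
$\left(\left(-51 - 19\right) + \left(\left(-49 - 2\right) + 1\right)\right) M{\left(T{\left(-4,6 \right)},-7 \right)} = \left(\left(-51 - 19\right) + \left(\left(-49 - 2\right) + 1\right)\right) \left(18 - - \frac{21}{2}\right) = \left(\left(-51 - 19\right) + \left(-51 + 1\right)\right) \left(18 + \frac{21}{2}\right) = \left(-70 - 50\right) \frac{57}{2} = \left(-120\right) \frac{57}{2} = -3420$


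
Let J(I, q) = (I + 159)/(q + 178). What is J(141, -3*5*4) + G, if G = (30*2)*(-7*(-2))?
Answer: 49710/59 ≈ 842.54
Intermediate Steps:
J(I, q) = (159 + I)/(178 + q)
G = 840 (G = 60*14 = 840)
J(141, -3*5*4) + G = (159 + 141)/(178 - 3*5*4) + 840 = 300/(178 - 15*4) + 840 = 300/(178 - 60) + 840 = 300/118 + 840 = (1/118)*300 + 840 = 150/59 + 840 = 49710/59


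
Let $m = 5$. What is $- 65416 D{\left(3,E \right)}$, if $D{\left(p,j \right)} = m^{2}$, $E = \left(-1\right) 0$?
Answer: $-1635400$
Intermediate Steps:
$E = 0$
$D{\left(p,j \right)} = 25$ ($D{\left(p,j \right)} = 5^{2} = 25$)
$- 65416 D{\left(3,E \right)} = \left(-65416\right) 25 = -1635400$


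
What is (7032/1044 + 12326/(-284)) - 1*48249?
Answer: -596521115/12354 ≈ -48286.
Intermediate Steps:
(7032/1044 + 12326/(-284)) - 1*48249 = (7032*(1/1044) + 12326*(-1/284)) - 48249 = (586/87 - 6163/142) - 48249 = -452969/12354 - 48249 = -596521115/12354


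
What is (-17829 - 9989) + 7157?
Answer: -20661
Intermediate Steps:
(-17829 - 9989) + 7157 = -27818 + 7157 = -20661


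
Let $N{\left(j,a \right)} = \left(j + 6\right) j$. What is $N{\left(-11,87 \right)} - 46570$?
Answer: $-46515$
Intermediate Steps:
$N{\left(j,a \right)} = j \left(6 + j\right)$ ($N{\left(j,a \right)} = \left(6 + j\right) j = j \left(6 + j\right)$)
$N{\left(-11,87 \right)} - 46570 = - 11 \left(6 - 11\right) - 46570 = \left(-11\right) \left(-5\right) - 46570 = 55 - 46570 = -46515$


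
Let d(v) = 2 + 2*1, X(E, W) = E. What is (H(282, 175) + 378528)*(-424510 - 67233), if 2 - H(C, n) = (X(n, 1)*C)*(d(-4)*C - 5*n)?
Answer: 5953542335860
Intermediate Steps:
d(v) = 4 (d(v) = 2 + 2 = 4)
H(C, n) = 2 - C*n*(-5*n + 4*C) (H(C, n) = 2 - n*C*(4*C - 5*n) = 2 - C*n*(-5*n + 4*C))
(H(282, 175) + 378528)*(-424510 - 67233) = ((2 - 4*175*282² + 5*282*175²) + 378528)*(-424510 - 67233) = ((2 - 4*175*79524 + 5*282*30625) + 378528)*(-491743) = ((2 - 55666800 + 43181250) + 378528)*(-491743) = (-12485548 + 378528)*(-491743) = -12107020*(-491743) = 5953542335860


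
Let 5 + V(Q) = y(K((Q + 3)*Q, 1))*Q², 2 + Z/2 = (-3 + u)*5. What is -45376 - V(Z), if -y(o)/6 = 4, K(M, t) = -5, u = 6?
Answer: -29147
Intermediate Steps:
y(o) = -24 (y(o) = -6*4 = -24)
Z = 26 (Z = -4 + 2*((-3 + 6)*5) = -4 + 2*(3*5) = -4 + 2*15 = -4 + 30 = 26)
V(Q) = -5 - 24*Q²
-45376 - V(Z) = -45376 - (-5 - 24*26²) = -45376 - (-5 - 24*676) = -45376 - (-5 - 16224) = -45376 - 1*(-16229) = -45376 + 16229 = -29147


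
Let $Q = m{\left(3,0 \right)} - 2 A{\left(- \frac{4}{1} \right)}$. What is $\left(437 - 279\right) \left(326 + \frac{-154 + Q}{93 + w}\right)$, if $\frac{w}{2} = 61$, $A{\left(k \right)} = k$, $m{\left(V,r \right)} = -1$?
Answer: $\frac{11050994}{215} \approx 51400.0$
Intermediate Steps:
$w = 122$ ($w = 2 \cdot 61 = 122$)
$Q = 7$ ($Q = -1 - 2 \left(- \frac{4}{1}\right) = -1 - 2 \left(\left(-4\right) 1\right) = -1 - -8 = -1 + 8 = 7$)
$\left(437 - 279\right) \left(326 + \frac{-154 + Q}{93 + w}\right) = \left(437 - 279\right) \left(326 + \frac{-154 + 7}{93 + 122}\right) = 158 \left(326 - \frac{147}{215}\right) = 158 \cdot \frac{69943}{215} = \frac{11050994}{215}$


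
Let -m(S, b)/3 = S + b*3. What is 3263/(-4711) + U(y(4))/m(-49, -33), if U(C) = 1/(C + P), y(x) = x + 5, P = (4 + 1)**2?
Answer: -49253537/71117256 ≈ -0.69257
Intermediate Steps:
P = 25 (P = 5**2 = 25)
m(S, b) = -9*b - 3*S (m(S, b) = -3*(S + b*3) = -3*(S + 3*b) = -9*b - 3*S)
y(x) = 5 + x
U(C) = 1/(25 + C) (U(C) = 1/(C + 25) = 1/(25 + C))
3263/(-4711) + U(y(4))/m(-49, -33) = 3263/(-4711) + 1/((25 + (5 + 4))*(-9*(-33) - 3*(-49))) = 3263*(-1/4711) + 1/((25 + 9)*(297 + 147)) = -3263/4711 + 1/(34*444) = -3263/4711 + (1/34)*(1/444) = -3263/4711 + 1/15096 = -49253537/71117256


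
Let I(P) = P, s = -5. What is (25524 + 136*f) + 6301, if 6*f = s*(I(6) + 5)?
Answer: 91735/3 ≈ 30578.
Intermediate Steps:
f = -55/6 (f = (-5*(6 + 5))/6 = (-5*11)/6 = (⅙)*(-55) = -55/6 ≈ -9.1667)
(25524 + 136*f) + 6301 = (25524 + 136*(-55/6)) + 6301 = (25524 - 3740/3) + 6301 = 72832/3 + 6301 = 91735/3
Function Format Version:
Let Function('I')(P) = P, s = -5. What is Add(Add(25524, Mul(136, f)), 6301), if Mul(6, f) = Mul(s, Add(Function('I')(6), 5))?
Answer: Rational(91735, 3) ≈ 30578.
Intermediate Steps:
f = Rational(-55, 6) (f = Mul(Rational(1, 6), Mul(-5, Add(6, 5))) = Mul(Rational(1, 6), Mul(-5, 11)) = Mul(Rational(1, 6), -55) = Rational(-55, 6) ≈ -9.1667)
Add(Add(25524, Mul(136, f)), 6301) = Add(Add(25524, Mul(136, Rational(-55, 6))), 6301) = Add(Add(25524, Rational(-3740, 3)), 6301) = Add(Rational(72832, 3), 6301) = Rational(91735, 3)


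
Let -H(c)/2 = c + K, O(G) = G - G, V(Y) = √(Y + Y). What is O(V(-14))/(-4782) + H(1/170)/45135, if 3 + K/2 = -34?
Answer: 4193/1278825 ≈ 0.0032788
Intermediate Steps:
V(Y) = √2*√Y (V(Y) = √(2*Y) = √2*√Y)
O(G) = 0
K = -74 (K = -6 + 2*(-34) = -6 - 68 = -74)
H(c) = 148 - 2*c (H(c) = -2*(c - 74) = -2*(-74 + c) = 148 - 2*c)
O(V(-14))/(-4782) + H(1/170)/45135 = 0/(-4782) + (148 - 2/170)/45135 = 0*(-1/4782) + (148 - 2*1/170)*(1/45135) = 0 + (148 - 1/85)*(1/45135) = 0 + (12579/85)*(1/45135) = 0 + 4193/1278825 = 4193/1278825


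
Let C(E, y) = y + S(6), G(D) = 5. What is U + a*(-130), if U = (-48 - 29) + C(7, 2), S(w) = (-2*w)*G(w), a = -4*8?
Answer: 4025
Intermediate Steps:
a = -32
S(w) = -10*w (S(w) = -2*w*5 = -10*w)
C(E, y) = -60 + y (C(E, y) = y - 10*6 = y - 60 = -60 + y)
U = -135 (U = (-48 - 29) + (-60 + 2) = -77 - 58 = -135)
U + a*(-130) = -135 - 32*(-130) = -135 + 4160 = 4025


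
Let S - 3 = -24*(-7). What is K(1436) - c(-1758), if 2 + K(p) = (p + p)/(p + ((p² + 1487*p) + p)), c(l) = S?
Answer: -506023/2925 ≈ -173.00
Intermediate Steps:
S = 171 (S = 3 - 24*(-7) = 3 + 168 = 171)
c(l) = 171
K(p) = -2 + 2*p/(p² + 1489*p) (K(p) = -2 + (p + p)/(p + ((p² + 1487*p) + p)) = -2 + (2*p)/(p + (p² + 1488*p)) = -2 + (2*p)/(p² + 1489*p) = -2 + 2*p/(p² + 1489*p))
K(1436) - c(-1758) = 2*(-1488 - 1*1436)/(1489 + 1436) - 1*171 = 2*(-1488 - 1436)/2925 - 171 = 2*(1/2925)*(-2924) - 171 = -5848/2925 - 171 = -506023/2925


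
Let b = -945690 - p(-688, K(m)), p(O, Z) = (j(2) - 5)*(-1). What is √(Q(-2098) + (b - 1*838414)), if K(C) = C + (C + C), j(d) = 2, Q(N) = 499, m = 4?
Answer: 2*I*√445902 ≈ 1335.5*I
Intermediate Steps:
K(C) = 3*C (K(C) = C + 2*C = 3*C)
p(O, Z) = 3 (p(O, Z) = (2 - 5)*(-1) = -3*(-1) = 3)
b = -945693 (b = -945690 - 1*3 = -945690 - 3 = -945693)
√(Q(-2098) + (b - 1*838414)) = √(499 + (-945693 - 1*838414)) = √(499 + (-945693 - 838414)) = √(499 - 1784107) = √(-1783608) = 2*I*√445902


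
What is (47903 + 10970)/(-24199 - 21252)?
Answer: -58873/45451 ≈ -1.2953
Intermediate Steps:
(47903 + 10970)/(-24199 - 21252) = 58873/(-45451) = 58873*(-1/45451) = -58873/45451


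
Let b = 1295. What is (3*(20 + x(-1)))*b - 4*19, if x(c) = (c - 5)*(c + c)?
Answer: 124244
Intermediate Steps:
x(c) = 2*c*(-5 + c) (x(c) = (-5 + c)*(2*c) = 2*c*(-5 + c))
(3*(20 + x(-1)))*b - 4*19 = (3*(20 + 2*(-1)*(-5 - 1)))*1295 - 4*19 = (3*(20 + 2*(-1)*(-6)))*1295 - 76 = (3*(20 + 12))*1295 - 76 = (3*32)*1295 - 76 = 96*1295 - 76 = 124320 - 76 = 124244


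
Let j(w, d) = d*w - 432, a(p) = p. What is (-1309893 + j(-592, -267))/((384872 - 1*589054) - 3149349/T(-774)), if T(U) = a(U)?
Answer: 297283338/51629173 ≈ 5.7580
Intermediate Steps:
T(U) = U
j(w, d) = -432 + d*w
(-1309893 + j(-592, -267))/((384872 - 1*589054) - 3149349/T(-774)) = (-1309893 + (-432 - 267*(-592)))/((384872 - 1*589054) - 3149349/(-774)) = (-1309893 + (-432 + 158064))/((384872 - 589054) - 3149349*(-1/774)) = (-1309893 + 157632)/(-204182 + 1049783/258) = -1152261/(-51629173/258) = -1152261*(-258/51629173) = 297283338/51629173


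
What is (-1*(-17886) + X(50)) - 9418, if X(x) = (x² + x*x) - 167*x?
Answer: 5118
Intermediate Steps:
X(x) = -167*x + 2*x² (X(x) = (x² + x²) - 167*x = 2*x² - 167*x = -167*x + 2*x²)
(-1*(-17886) + X(50)) - 9418 = (-1*(-17886) + 50*(-167 + 2*50)) - 9418 = (17886 + 50*(-167 + 100)) - 9418 = (17886 + 50*(-67)) - 9418 = (17886 - 3350) - 9418 = 14536 - 9418 = 5118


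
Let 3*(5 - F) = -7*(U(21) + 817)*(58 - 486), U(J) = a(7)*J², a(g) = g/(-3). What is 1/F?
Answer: 3/635167 ≈ 4.7232e-6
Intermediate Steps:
a(g) = -g/3 (a(g) = g*(-⅓) = -g/3)
U(J) = -7*J²/3 (U(J) = (-⅓*7)*J² = -7*J²/3)
F = 635167/3 (F = 5 - (-7)*(-7/3*21² + 817)*(58 - 486)/3 = 5 - (-7)*(-7/3*441 + 817)*(-428)/3 = 5 - (-7)*(-1029 + 817)*(-428)/3 = 5 - (-7)*(-212*(-428))/3 = 5 - (-7)*90736/3 = 5 - ⅓*(-635152) = 5 + 635152/3 = 635167/3 ≈ 2.1172e+5)
1/F = 1/(635167/3) = 3/635167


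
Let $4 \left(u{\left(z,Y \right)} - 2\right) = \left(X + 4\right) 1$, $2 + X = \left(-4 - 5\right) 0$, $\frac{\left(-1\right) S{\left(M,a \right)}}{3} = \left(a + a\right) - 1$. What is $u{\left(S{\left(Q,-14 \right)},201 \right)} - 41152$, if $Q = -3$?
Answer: $- \frac{82299}{2} \approx -41150.0$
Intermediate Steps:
$S{\left(M,a \right)} = 3 - 6 a$ ($S{\left(M,a \right)} = - 3 \left(\left(a + a\right) - 1\right) = - 3 \left(2 a - 1\right) = - 3 \left(-1 + 2 a\right) = 3 - 6 a$)
$X = -2$ ($X = -2 + \left(-4 - 5\right) 0 = -2 - 0 = -2 + 0 = -2$)
$u{\left(z,Y \right)} = \frac{5}{2}$ ($u{\left(z,Y \right)} = 2 + \frac{\left(-2 + 4\right) 1}{4} = 2 + \frac{2 \cdot 1}{4} = 2 + \frac{1}{4} \cdot 2 = 2 + \frac{1}{2} = \frac{5}{2}$)
$u{\left(S{\left(Q,-14 \right)},201 \right)} - 41152 = \frac{5}{2} - 41152 = - \frac{82299}{2}$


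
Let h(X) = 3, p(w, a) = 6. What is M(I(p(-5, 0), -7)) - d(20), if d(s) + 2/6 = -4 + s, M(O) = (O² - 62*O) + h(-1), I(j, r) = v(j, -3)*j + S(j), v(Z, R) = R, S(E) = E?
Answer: 2626/3 ≈ 875.33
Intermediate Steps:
I(j, r) = -2*j (I(j, r) = -3*j + j = -2*j)
M(O) = 3 + O² - 62*O (M(O) = (O² - 62*O) + 3 = 3 + O² - 62*O)
d(s) = -13/3 + s (d(s) = -⅓ + (-4 + s) = -13/3 + s)
M(I(p(-5, 0), -7)) - d(20) = (3 + (-2*6)² - (-124)*6) - (-13/3 + 20) = (3 + (-12)² - 62*(-12)) - 1*47/3 = (3 + 144 + 744) - 47/3 = 891 - 47/3 = 2626/3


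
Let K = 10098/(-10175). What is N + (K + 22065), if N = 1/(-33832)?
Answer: 690484290299/31294600 ≈ 22064.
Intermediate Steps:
K = -918/925 (K = 10098*(-1/10175) = -918/925 ≈ -0.99243)
N = -1/33832 ≈ -2.9558e-5
N + (K + 22065) = -1/33832 + (-918/925 + 22065) = -1/33832 + 20409207/925 = 690484290299/31294600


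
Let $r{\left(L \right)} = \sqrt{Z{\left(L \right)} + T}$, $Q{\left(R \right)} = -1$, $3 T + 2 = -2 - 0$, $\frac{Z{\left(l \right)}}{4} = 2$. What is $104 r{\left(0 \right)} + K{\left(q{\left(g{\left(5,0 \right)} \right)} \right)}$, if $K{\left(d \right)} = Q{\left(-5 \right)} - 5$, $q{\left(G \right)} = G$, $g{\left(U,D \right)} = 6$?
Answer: $-6 + \frac{208 \sqrt{15}}{3} \approx 262.53$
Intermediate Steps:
$Z{\left(l \right)} = 8$ ($Z{\left(l \right)} = 4 \cdot 2 = 8$)
$T = - \frac{4}{3}$ ($T = - \frac{2}{3} + \frac{-2 - 0}{3} = - \frac{2}{3} + \frac{-2 + 0}{3} = - \frac{2}{3} + \frac{1}{3} \left(-2\right) = - \frac{2}{3} - \frac{2}{3} = - \frac{4}{3} \approx -1.3333$)
$K{\left(d \right)} = -6$ ($K{\left(d \right)} = -1 - 5 = -6$)
$r{\left(L \right)} = \frac{2 \sqrt{15}}{3}$ ($r{\left(L \right)} = \sqrt{8 - \frac{4}{3}} = \sqrt{\frac{20}{3}} = \frac{2 \sqrt{15}}{3}$)
$104 r{\left(0 \right)} + K{\left(q{\left(g{\left(5,0 \right)} \right)} \right)} = 104 \frac{2 \sqrt{15}}{3} - 6 = \frac{208 \sqrt{15}}{3} - 6 = -6 + \frac{208 \sqrt{15}}{3}$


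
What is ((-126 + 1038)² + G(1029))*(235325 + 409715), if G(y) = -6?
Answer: 536504279520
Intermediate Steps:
((-126 + 1038)² + G(1029))*(235325 + 409715) = ((-126 + 1038)² - 6)*(235325 + 409715) = (912² - 6)*645040 = (831744 - 6)*645040 = 831738*645040 = 536504279520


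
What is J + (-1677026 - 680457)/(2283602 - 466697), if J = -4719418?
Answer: -8574736518773/1816905 ≈ -4.7194e+6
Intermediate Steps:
J + (-1677026 - 680457)/(2283602 - 466697) = -4719418 + (-1677026 - 680457)/(2283602 - 466697) = -4719418 - 2357483/1816905 = -8574736518773/1816905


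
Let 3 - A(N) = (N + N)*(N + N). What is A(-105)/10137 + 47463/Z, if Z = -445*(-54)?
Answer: -64279831/27065790 ≈ -2.3749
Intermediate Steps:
Z = 24030
A(N) = 3 - 4*N² (A(N) = 3 - (N + N)*(N + N) = 3 - 2*N*2*N = 3 - 4*N²)
A(-105)/10137 + 47463/Z = (3 - 4*(-105)²)/10137 + 47463/24030 = (3 - 4*11025)*(1/10137) + 47463*(1/24030) = (3 - 44100)*(1/10137) + 15821/8010 = -44097*1/10137 + 15821/8010 = -14699/3379 + 15821/8010 = -64279831/27065790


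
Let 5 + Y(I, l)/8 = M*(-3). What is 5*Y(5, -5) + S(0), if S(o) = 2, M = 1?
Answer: -318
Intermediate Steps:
Y(I, l) = -64 (Y(I, l) = -40 + 8*(1*(-3)) = -40 + 8*(-3) = -40 - 24 = -64)
5*Y(5, -5) + S(0) = 5*(-64) + 2 = -320 + 2 = -318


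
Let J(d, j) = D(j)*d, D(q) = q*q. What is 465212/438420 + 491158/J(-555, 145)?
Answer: 28962039923/28421489875 ≈ 1.0190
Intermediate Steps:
D(q) = q**2
J(d, j) = d*j**2 (J(d, j) = j**2*d = d*j**2)
465212/438420 + 491158/J(-555, 145) = 465212/438420 + 491158/((-555*145**2)) = 465212*(1/438420) + 491158/((-555*21025)) = 116303/109605 + 491158/(-11668875) = 116303/109605 + 491158*(-1/11668875) = 116303/109605 - 491158/11668875 = 28962039923/28421489875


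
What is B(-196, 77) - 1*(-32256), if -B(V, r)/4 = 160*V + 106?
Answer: 157272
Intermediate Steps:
B(V, r) = -424 - 640*V (B(V, r) = -4*(160*V + 106) = -4*(106 + 160*V) = -424 - 640*V)
B(-196, 77) - 1*(-32256) = (-424 - 640*(-196)) - 1*(-32256) = (-424 + 125440) + 32256 = 125016 + 32256 = 157272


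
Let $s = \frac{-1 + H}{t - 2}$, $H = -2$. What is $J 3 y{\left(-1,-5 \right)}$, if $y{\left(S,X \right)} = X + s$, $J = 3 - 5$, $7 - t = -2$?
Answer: $\frac{228}{7} \approx 32.571$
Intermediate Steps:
$t = 9$ ($t = 7 - -2 = 7 + 2 = 9$)
$J = -2$ ($J = 3 - 5 = -2$)
$s = - \frac{3}{7}$ ($s = \frac{-1 - 2}{9 - 2} = - \frac{3}{7} \approx -0.42857$)
$y{\left(S,X \right)} = - \frac{3}{7} + X$ ($y{\left(S,X \right)} = X - \frac{3}{7} = - \frac{3}{7} + X$)
$J 3 y{\left(-1,-5 \right)} = \left(-2\right) 3 \left(- \frac{3}{7} - 5\right) = \left(-6\right) \left(- \frac{38}{7}\right) = \frac{228}{7}$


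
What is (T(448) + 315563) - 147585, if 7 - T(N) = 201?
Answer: 167784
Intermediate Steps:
T(N) = -194 (T(N) = 7 - 1*201 = 7 - 201 = -194)
(T(448) + 315563) - 147585 = (-194 + 315563) - 147585 = 315369 - 147585 = 167784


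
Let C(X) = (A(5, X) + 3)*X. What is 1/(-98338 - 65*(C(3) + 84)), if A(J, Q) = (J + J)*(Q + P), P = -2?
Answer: -1/106333 ≈ -9.4044e-6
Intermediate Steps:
A(J, Q) = 2*J*(-2 + Q) (A(J, Q) = (J + J)*(Q - 2) = (2*J)*(-2 + Q) = 2*J*(-2 + Q))
C(X) = X*(-17 + 10*X) (C(X) = (2*5*(-2 + X) + 3)*X = ((-20 + 10*X) + 3)*X = (-17 + 10*X)*X = X*(-17 + 10*X))
1/(-98338 - 65*(C(3) + 84)) = 1/(-98338 - 65*(3*(-17 + 10*3) + 84)) = 1/(-98338 - 65*(3*(-17 + 30) + 84)) = 1/(-98338 - 65*(3*13 + 84)) = 1/(-98338 - 65*(39 + 84)) = 1/(-98338 - 65*123) = 1/(-98338 - 7995) = 1/(-106333) = -1/106333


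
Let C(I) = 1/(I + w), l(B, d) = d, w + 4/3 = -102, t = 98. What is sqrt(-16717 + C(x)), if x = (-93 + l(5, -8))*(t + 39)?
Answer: 2*I*sqrt(7309491735715)/41821 ≈ 129.29*I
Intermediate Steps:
w = -310/3 (w = -4/3 - 102 = -310/3 ≈ -103.33)
x = -13837 (x = (-93 - 8)*(98 + 39) = -101*137 = -13837)
C(I) = 1/(-310/3 + I) (C(I) = 1/(I - 310/3) = 1/(-310/3 + I))
sqrt(-16717 + C(x)) = sqrt(-16717 + 3/(-310 + 3*(-13837))) = sqrt(-16717 + 3/(-310 - 41511)) = sqrt(-16717 + 3/(-41821)) = sqrt(-16717 + 3*(-1/41821)) = sqrt(-16717 - 3/41821) = sqrt(-699121660/41821) = 2*I*sqrt(7309491735715)/41821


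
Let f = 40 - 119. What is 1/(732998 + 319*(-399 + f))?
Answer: 1/580516 ≈ 1.7226e-6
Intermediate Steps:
f = -79
1/(732998 + 319*(-399 + f)) = 1/(732998 + 319*(-399 - 79)) = 1/(732998 + 319*(-478)) = 1/(732998 - 152482) = 1/580516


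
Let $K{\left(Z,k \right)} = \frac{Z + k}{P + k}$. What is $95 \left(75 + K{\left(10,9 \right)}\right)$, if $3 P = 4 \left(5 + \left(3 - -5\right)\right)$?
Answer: $\frac{568290}{79} \approx 7193.5$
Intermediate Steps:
$P = \frac{52}{3}$ ($P = \frac{4 \left(5 + \left(3 - -5\right)\right)}{3} = \frac{4 \left(5 + \left(3 + 5\right)\right)}{3} = \frac{4 \left(5 + 8\right)}{3} = \frac{4 \cdot 13}{3} = \frac{1}{3} \cdot 52 = \frac{52}{3} \approx 17.333$)
$K{\left(Z,k \right)} = \frac{Z + k}{\frac{52}{3} + k}$
$95 \left(75 + K{\left(10,9 \right)}\right) = 95 \left(75 + \frac{3 \left(10 + 9\right)}{52 + 3 \cdot 9}\right) = 95 \left(75 + 3 \frac{1}{52 + 27} \cdot 19\right) = 95 \left(75 + 3 \cdot \frac{1}{79} \cdot 19\right) = 95 \left(75 + \frac{57}{79}\right) = 95 \cdot \frac{5982}{79} = \frac{568290}{79}$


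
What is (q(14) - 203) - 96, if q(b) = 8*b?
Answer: -187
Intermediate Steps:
(q(14) - 203) - 96 = (8*14 - 203) - 96 = (112 - 203) - 96 = -91 - 96 = -187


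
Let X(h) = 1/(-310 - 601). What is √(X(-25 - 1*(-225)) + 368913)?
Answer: √306168644962/911 ≈ 607.38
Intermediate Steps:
X(h) = -1/911 (X(h) = 1/(-911) = -1/911)
√(X(-25 - 1*(-225)) + 368913) = √(-1/911 + 368913) = √(336079742/911) = √306168644962/911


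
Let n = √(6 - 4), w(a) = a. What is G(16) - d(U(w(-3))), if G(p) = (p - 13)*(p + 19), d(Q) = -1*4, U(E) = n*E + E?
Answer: 109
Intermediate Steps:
n = √2 ≈ 1.4142
U(E) = E + E*√2 (U(E) = √2*E + E = E*√2 + E = E + E*√2)
d(Q) = -4
G(p) = (-13 + p)*(19 + p)
G(16) - d(U(w(-3))) = (-247 + 16² + 6*16) - 1*(-4) = (-247 + 256 + 96) + 4 = 105 + 4 = 109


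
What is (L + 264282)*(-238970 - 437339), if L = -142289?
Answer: -82504963837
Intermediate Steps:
(L + 264282)*(-238970 - 437339) = (-142289 + 264282)*(-238970 - 437339) = 121993*(-676309) = -82504963837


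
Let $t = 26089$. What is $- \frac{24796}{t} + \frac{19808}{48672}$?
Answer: $- \frac{21565625}{39681369} \approx -0.54347$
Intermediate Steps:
$- \frac{24796}{t} + \frac{19808}{48672} = - \frac{24796}{26089} + \frac{19808}{48672} = \left(-24796\right) \frac{1}{26089} + 19808 \cdot \frac{1}{48672} = - \frac{24796}{26089} + \frac{619}{1521} = - \frac{21565625}{39681369}$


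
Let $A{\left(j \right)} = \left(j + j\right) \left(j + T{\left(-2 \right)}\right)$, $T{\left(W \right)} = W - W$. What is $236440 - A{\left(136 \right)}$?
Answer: $199448$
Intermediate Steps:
$T{\left(W \right)} = 0$
$A{\left(j \right)} = 2 j^{2}$ ($A{\left(j \right)} = \left(j + j\right) \left(j + 0\right) = 2 j j = 2 j^{2}$)
$236440 - A{\left(136 \right)} = 236440 - 2 \cdot 136^{2} = 236440 - 2 \cdot 18496 = 236440 - 36992 = 199448$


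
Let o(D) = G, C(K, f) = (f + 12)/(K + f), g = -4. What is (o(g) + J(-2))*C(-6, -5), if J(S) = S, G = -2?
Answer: 28/11 ≈ 2.5455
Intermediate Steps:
C(K, f) = (12 + f)/(K + f)
o(D) = -2
(o(g) + J(-2))*C(-6, -5) = (-2 - 2)*((12 - 5)/(-6 - 5)) = -4*7/(-11) = -(-4)*7/11 = -4*(-7/11) = 28/11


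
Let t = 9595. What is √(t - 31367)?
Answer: 2*I*√5443 ≈ 147.55*I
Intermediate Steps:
√(t - 31367) = √(9595 - 31367) = √(-21772) = 2*I*√5443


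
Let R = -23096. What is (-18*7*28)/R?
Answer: 441/2887 ≈ 0.15275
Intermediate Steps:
(-18*7*28)/R = (-18*7*28)/(-23096) = -126*28*(-1/23096) = -3528*(-1/23096) = 441/2887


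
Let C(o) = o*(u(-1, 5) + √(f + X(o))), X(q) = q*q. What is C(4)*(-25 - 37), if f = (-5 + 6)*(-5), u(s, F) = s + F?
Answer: -992 - 248*√11 ≈ -1814.5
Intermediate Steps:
u(s, F) = F + s
f = -5 (f = 1*(-5) = -5)
X(q) = q²
C(o) = o*(4 + √(-5 + o²)) (C(o) = o*((5 - 1) + √(-5 + o²)) = o*(4 + √(-5 + o²)))
C(4)*(-25 - 37) = (4*(4 + √(-5 + 4²)))*(-25 - 37) = (4*(4 + √(-5 + 16)))*(-62) = (4*(4 + √11))*(-62) = (16 + 4*√11)*(-62) = -992 - 248*√11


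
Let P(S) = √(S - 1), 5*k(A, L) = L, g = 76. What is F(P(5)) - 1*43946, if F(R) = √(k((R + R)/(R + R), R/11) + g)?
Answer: -43946 + √230010/55 ≈ -43937.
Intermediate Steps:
k(A, L) = L/5
P(S) = √(-1 + S)
F(R) = √(76 + R/55) (F(R) = √((R/11)/5 + 76) = √(R/55 + 76) = √(76 + R/55))
F(P(5)) - 1*43946 = √(229900 + 55*√(-1 + 5))/55 - 1*43946 = √(229900 + 55*√4)/55 - 43946 = √(229900 + 55*2)/55 - 43946 = √(229900 + 110)/55 - 43946 = √230010/55 - 43946 = -43946 + √230010/55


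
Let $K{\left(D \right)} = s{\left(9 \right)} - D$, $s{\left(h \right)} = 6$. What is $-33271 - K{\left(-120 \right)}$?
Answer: $-33397$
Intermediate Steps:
$K{\left(D \right)} = 6 - D$
$-33271 - K{\left(-120 \right)} = -33271 - \left(6 - -120\right) = -33271 - \left(6 + 120\right) = -33271 - 126 = -33397$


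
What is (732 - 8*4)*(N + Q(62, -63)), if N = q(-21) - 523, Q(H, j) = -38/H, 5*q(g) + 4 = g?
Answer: -11470900/31 ≈ -3.7003e+5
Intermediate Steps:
q(g) = -4/5 + g/5
N = -528 (N = (-4/5 + (1/5)*(-21)) - 523 = (-4/5 - 21/5) - 523 = -5 - 523 = -528)
(732 - 8*4)*(N + Q(62, -63)) = (732 - 8*4)*(-528 - 38/62) = (732 - 32)*(-528 - 38*1/62) = 700*(-528 - 19/31) = 700*(-16387/31) = -11470900/31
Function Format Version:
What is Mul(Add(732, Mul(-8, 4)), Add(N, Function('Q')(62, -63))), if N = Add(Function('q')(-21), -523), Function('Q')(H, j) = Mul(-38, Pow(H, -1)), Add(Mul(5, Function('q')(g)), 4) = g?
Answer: Rational(-11470900, 31) ≈ -3.7003e+5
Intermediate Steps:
Function('q')(g) = Add(Rational(-4, 5), Mul(Rational(1, 5), g))
N = -528 (N = Add(Add(Rational(-4, 5), Mul(Rational(1, 5), -21)), -523) = Add(Add(Rational(-4, 5), Rational(-21, 5)), -523) = Add(-5, -523) = -528)
Mul(Add(732, Mul(-8, 4)), Add(N, Function('Q')(62, -63))) = Mul(Add(732, Mul(-8, 4)), Add(-528, Mul(-38, Pow(62, -1)))) = Mul(Add(732, -32), Add(-528, Mul(-38, Rational(1, 62)))) = Mul(700, Add(-528, Rational(-19, 31))) = Mul(700, Rational(-16387, 31)) = Rational(-11470900, 31)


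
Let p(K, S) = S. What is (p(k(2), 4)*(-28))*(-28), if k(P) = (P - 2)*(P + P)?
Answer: 3136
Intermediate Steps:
k(P) = 2*P*(-2 + P) (k(P) = (-2 + P)*(2*P) = 2*P*(-2 + P))
(p(k(2), 4)*(-28))*(-28) = (4*(-28))*(-28) = -112*(-28) = 3136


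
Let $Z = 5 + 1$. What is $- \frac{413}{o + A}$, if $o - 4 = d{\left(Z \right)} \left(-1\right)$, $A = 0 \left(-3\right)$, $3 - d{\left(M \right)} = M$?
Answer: $-59$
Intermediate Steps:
$Z = 6$
$d{\left(M \right)} = 3 - M$
$A = 0$
$o = 7$ ($o = 4 + \left(3 - 6\right) \left(-1\right) = 4 - -3 = 4 + 3 = 7$)
$- \frac{413}{o + A} = - \frac{413}{7 + 0} = - \frac{413}{7} = \left(-413\right) \frac{1}{7} = -59$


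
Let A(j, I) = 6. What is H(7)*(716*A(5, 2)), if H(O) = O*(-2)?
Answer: -60144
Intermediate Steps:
H(O) = -2*O
H(7)*(716*A(5, 2)) = (-2*7)*(716*6) = -14*4296 = -60144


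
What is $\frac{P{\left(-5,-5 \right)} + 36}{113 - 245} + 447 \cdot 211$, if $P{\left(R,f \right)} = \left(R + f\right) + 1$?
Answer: $\frac{4149939}{44} \approx 94317.0$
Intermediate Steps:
$P{\left(R,f \right)} = 1 + R + f$
$\frac{P{\left(-5,-5 \right)} + 36}{113 - 245} + 447 \cdot 211 = \frac{\left(1 - 5 - 5\right) + 36}{113 - 245} + 447 \cdot 211 = \frac{-9 + 36}{-132} + 94317 = 27 \left(- \frac{1}{132}\right) + 94317 = - \frac{9}{44} + 94317 = \frac{4149939}{44}$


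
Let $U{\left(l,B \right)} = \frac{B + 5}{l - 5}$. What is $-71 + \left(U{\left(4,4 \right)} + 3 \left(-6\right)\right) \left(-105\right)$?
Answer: $2764$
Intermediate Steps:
$U{\left(l,B \right)} = \frac{5 + B}{-5 + l}$
$-71 + \left(U{\left(4,4 \right)} + 3 \left(-6\right)\right) \left(-105\right) = -71 + \left(\frac{5 + 4}{-5 + 4} + 3 \left(-6\right)\right) \left(-105\right) = -71 + \left(\frac{1}{-1} \cdot 9 - 18\right) \left(-105\right) = -71 + \left(\left(-1\right) 9 - 18\right) \left(-105\right) = -71 + \left(-9 - 18\right) \left(-105\right) = -71 - -2835 = -71 + 2835 = 2764$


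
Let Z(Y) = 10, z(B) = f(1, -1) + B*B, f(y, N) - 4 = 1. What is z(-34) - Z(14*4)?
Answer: 1151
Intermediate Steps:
f(y, N) = 5 (f(y, N) = 4 + 1 = 5)
z(B) = 5 + B**2 (z(B) = 5 + B*B = 5 + B**2)
z(-34) - Z(14*4) = (5 + (-34)**2) - 1*10 = (5 + 1156) - 10 = 1161 - 10 = 1151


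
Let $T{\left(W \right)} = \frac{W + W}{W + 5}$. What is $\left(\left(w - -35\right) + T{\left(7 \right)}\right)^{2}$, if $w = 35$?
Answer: $\frac{182329}{36} \approx 5064.7$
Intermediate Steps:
$T{\left(W \right)} = \frac{2 W}{5 + W}$
$\left(\left(w - -35\right) + T{\left(7 \right)}\right)^{2} = \left(\left(35 - -35\right) + 2 \cdot 7 \frac{1}{5 + 7}\right)^{2} = \left(\left(35 + 35\right) + 2 \cdot 7 \cdot \frac{1}{12}\right)^{2} = \left(70 + 2 \cdot 7 \cdot \frac{1}{12}\right)^{2} = \left(70 + \frac{7}{6}\right)^{2} = \left(\frac{427}{6}\right)^{2} = \frac{182329}{36}$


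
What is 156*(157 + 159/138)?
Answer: 567450/23 ≈ 24672.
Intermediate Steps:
156*(157 + 159/138) = 156*(157 + 159*(1/138)) = 156*(157 + 53/46) = 156*(7275/46) = 567450/23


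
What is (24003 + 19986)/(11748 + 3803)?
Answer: 43989/15551 ≈ 2.8287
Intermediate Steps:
(24003 + 19986)/(11748 + 3803) = 43989/15551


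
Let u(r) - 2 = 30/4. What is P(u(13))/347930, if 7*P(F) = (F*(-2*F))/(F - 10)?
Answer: 361/2435510 ≈ 0.00014822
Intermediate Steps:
u(r) = 19/2 (u(r) = 2 + 30/4 = 2 + 30*(¼) = 2 + 15/2 = 19/2)
P(F) = -2*F²/(7*(-10 + F)) (P(F) = ((F*(-2*F))/(F - 10))/7 = ((-2*F²)/(-10 + F))/7 = (-2*F²/(-10 + F))/7 = -2*F²/(7*(-10 + F)))
P(u(13))/347930 = -2*(19/2)²/(-70 + 7*(19/2))/347930 = -2*361/4/(-70 + 133/2)*(1/347930) = -2*361/4/(-7/2)*(1/347930) = -2*361/4*(-2/7)*(1/347930) = (361/7)*(1/347930) = 361/2435510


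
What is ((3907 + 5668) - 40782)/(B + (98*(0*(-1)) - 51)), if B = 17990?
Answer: -31207/17939 ≈ -1.7396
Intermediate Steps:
((3907 + 5668) - 40782)/(B + (98*(0*(-1)) - 51)) = ((3907 + 5668) - 40782)/(17990 + (98*(0*(-1)) - 51)) = (9575 - 40782)/(17990 + (98*0 - 51)) = -31207/(17990 + (0 - 51)) = -31207/(17990 - 51) = -31207/17939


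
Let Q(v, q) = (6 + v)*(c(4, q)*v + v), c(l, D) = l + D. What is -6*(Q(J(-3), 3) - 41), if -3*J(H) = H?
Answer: -90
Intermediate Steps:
J(H) = -H/3
c(l, D) = D + l
Q(v, q) = (6 + v)*(v + v*(4 + q)) (Q(v, q) = (6 + v)*((q + 4)*v + v) = (6 + v)*((4 + q)*v + v) = (6 + v)*(v*(4 + q) + v) = (6 + v)*(v + v*(4 + q)))
-6*(Q(J(-3), 3) - 41) = -6*((-⅓*(-3))*(30 - ⅓*(-3) + 6*3 + (-⅓*(-3))*(4 + 3)) - 41) = -6*(1*(30 + 1 + 18 + 1*7) - 41) = -6*(1*(30 + 1 + 18 + 7) - 41) = -6*(1*56 - 41) = -6*(56 - 41) = -6*15 = -90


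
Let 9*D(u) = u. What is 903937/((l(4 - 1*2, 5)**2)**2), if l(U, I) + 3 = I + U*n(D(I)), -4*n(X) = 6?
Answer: 903937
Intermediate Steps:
D(u) = u/9
n(X) = -3/2 (n(X) = -1/4*6 = -3/2)
l(U, I) = -3 + I - 3*U/2 (l(U, I) = -3 + (I + U*(-3/2)) = -3 + (I - 3*U/2) = -3 + I - 3*U/2)
903937/((l(4 - 1*2, 5)**2)**2) = 903937/(((-3 + 5 - 3*(4 - 1*2)/2)**2)**2) = 903937/(((-3 + 5 - 3*(4 - 2)/2)**2)**2) = 903937/(((-3 + 5 - 3/2*2)**2)**2) = 903937/(((-3 + 5 - 3)**2)**2) = 903937/(((-1)**2)**2) = 903937/(1**2) = 903937/1 = 903937*1 = 903937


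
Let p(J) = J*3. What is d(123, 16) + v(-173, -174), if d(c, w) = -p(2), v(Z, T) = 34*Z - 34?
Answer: -5922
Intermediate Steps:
v(Z, T) = -34 + 34*Z
p(J) = 3*J
d(c, w) = -6 (d(c, w) = -3*2 = -1*6 = -6)
d(123, 16) + v(-173, -174) = -6 + (-34 + 34*(-173)) = -6 + (-34 - 5882) = -6 - 5916 = -5922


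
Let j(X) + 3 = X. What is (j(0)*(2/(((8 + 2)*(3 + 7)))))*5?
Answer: -3/10 ≈ -0.30000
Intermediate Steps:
j(X) = -3 + X
(j(0)*(2/(((8 + 2)*(3 + 7)))))*5 = ((-3 + 0)*(2/(((8 + 2)*(3 + 7)))))*5 = -6/(10*10)*5 = -6/100*5 = -3*1/50*5 = -3/50*5 = -3/10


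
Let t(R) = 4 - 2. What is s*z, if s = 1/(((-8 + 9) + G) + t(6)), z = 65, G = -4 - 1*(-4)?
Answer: 65/3 ≈ 21.667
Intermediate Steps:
G = 0 (G = -4 + 4 = 0)
t(R) = 2
s = ⅓ (s = 1/(((-8 + 9) + 0) + 2) = 1/((1 + 0) + 2) = 1/(1 + 2) = 1/3 = ⅓ ≈ 0.33333)
s*z = (⅓)*65 = 65/3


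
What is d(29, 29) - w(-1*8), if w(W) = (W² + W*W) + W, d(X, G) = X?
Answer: -91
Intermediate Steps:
w(W) = W + 2*W² (w(W) = (W² + W²) + W = 2*W² + W = W + 2*W²)
d(29, 29) - w(-1*8) = 29 - (-1*8)*(1 + 2*(-1*8)) = 29 - (-8)*(1 + 2*(-8)) = 29 - (-8)*(1 - 16) = 29 - (-8)*(-15) = 29 - 1*120 = 29 - 120 = -91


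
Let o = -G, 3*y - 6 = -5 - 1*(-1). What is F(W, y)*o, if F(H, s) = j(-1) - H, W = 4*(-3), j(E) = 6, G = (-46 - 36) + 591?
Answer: -9162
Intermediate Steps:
G = 509 (G = -82 + 591 = 509)
y = ⅔ (y = 2 + (-5 - 1*(-1))/3 = 2 + (-5 + 1)/3 = 2 + (⅓)*(-4) = 2 - 4/3 = ⅔ ≈ 0.66667)
W = -12
F(H, s) = 6 - H
o = -509 (o = -1*509 = -509)
F(W, y)*o = (6 - 1*(-12))*(-509) = (6 + 12)*(-509) = 18*(-509) = -9162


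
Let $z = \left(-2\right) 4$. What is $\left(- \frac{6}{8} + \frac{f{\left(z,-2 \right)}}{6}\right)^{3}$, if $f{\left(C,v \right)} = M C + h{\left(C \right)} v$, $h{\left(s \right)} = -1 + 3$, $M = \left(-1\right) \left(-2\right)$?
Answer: $- \frac{117649}{1728} \approx -68.084$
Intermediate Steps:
$M = 2$
$h{\left(s \right)} = 2$
$z = -8$
$f{\left(C,v \right)} = 2 C + 2 v$
$\left(- \frac{6}{8} + \frac{f{\left(z,-2 \right)}}{6}\right)^{3} = \left(- \frac{6}{8} + \frac{2 \left(-8\right) + 2 \left(-2\right)}{6}\right)^{3} = \left(\left(-6\right) \frac{1}{8} + \left(-16 - 4\right) \frac{1}{6}\right)^{3} = \left(- \frac{3}{4} - \frac{10}{3}\right)^{3} = \left(- \frac{49}{12}\right)^{3} = - \frac{117649}{1728}$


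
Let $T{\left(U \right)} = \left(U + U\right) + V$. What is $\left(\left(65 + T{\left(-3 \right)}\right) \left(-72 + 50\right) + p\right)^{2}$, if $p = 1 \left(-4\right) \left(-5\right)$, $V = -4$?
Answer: $1416100$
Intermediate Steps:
$T{\left(U \right)} = -4 + 2 U$ ($T{\left(U \right)} = \left(U + U\right) - 4 = 2 U - 4 = -4 + 2 U$)
$p = 20$ ($p = \left(-4\right) \left(-5\right) = 20$)
$\left(\left(65 + T{\left(-3 \right)}\right) \left(-72 + 50\right) + p\right)^{2} = \left(\left(65 + \left(-4 + 2 \left(-3\right)\right)\right) \left(-72 + 50\right) + 20\right)^{2} = \left(\left(65 - 10\right) \left(-22\right) + 20\right)^{2} = \left(55 \left(-22\right) + 20\right)^{2} = \left(-1210 + 20\right)^{2} = \left(-1190\right)^{2} = 1416100$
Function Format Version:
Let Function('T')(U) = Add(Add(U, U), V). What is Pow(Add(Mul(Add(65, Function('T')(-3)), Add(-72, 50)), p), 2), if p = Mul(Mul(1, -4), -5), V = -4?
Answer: 1416100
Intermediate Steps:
Function('T')(U) = Add(-4, Mul(2, U)) (Function('T')(U) = Add(Add(U, U), -4) = Add(Mul(2, U), -4) = Add(-4, Mul(2, U)))
p = 20 (p = Mul(-4, -5) = 20)
Pow(Add(Mul(Add(65, Function('T')(-3)), Add(-72, 50)), p), 2) = Pow(Add(Mul(Add(65, Add(-4, Mul(2, -3))), Add(-72, 50)), 20), 2) = Pow(Add(Mul(Add(65, Add(-4, -6)), -22), 20), 2) = Pow(Add(Mul(Add(65, -10), -22), 20), 2) = Pow(Add(Mul(55, -22), 20), 2) = Pow(Add(-1210, 20), 2) = Pow(-1190, 2) = 1416100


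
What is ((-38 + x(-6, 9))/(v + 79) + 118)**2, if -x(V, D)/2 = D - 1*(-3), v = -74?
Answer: 278784/25 ≈ 11151.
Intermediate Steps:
x(V, D) = -6 - 2*D (x(V, D) = -2*(D - 1*(-3)) = -2*(D + 3) = -2*(3 + D) = -6 - 2*D)
((-38 + x(-6, 9))/(v + 79) + 118)**2 = ((-38 + (-6 - 2*9))/(-74 + 79) + 118)**2 = ((-38 + (-6 - 18))/5 + 118)**2 = ((-38 - 24)*(1/5) + 118)**2 = (-62*1/5 + 118)**2 = (-62/5 + 118)**2 = (528/5)**2 = 278784/25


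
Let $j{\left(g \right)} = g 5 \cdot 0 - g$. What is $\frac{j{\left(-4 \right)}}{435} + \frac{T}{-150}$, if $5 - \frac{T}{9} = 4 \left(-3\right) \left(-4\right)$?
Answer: $\frac{11263}{4350} \approx 2.5892$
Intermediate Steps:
$j{\left(g \right)} = - g$ ($j{\left(g \right)} = 5 g 0 - g = 0 - g = - g$)
$T = -387$ ($T = 45 - 9 \cdot 4 \left(-3\right) \left(-4\right) = 45 - 9 \left(\left(-12\right) \left(-4\right)\right) = 45 - 432 = -387$)
$\frac{j{\left(-4 \right)}}{435} + \frac{T}{-150} = \frac{\left(-1\right) \left(-4\right)}{435} - \frac{387}{-150} = 4 \cdot \frac{1}{435} - - \frac{129}{50} = \frac{4}{435} + \frac{129}{50} = \frac{11263}{4350}$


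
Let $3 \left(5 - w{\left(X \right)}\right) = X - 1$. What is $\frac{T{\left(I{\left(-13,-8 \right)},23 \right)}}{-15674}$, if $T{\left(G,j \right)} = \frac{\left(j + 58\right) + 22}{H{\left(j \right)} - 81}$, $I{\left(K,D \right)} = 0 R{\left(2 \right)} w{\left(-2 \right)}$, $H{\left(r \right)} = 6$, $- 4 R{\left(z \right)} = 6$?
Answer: $\frac{103}{1175550} \approx 8.7619 \cdot 10^{-5}$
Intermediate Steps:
$R{\left(z \right)} = - \frac{3}{2}$ ($R{\left(z \right)} = \left(- \frac{1}{4}\right) 6 = - \frac{3}{2}$)
$w{\left(X \right)} = \frac{16}{3} - \frac{X}{3}$ ($w{\left(X \right)} = 5 - \frac{X - 1}{3} = 5 - \frac{-1 + X}{3} = 5 - \left(- \frac{1}{3} + \frac{X}{3}\right) = \frac{16}{3} - \frac{X}{3}$)
$I{\left(K,D \right)} = 0$ ($I{\left(K,D \right)} = 0 \left(- \frac{3}{2}\right) \left(\frac{16}{3} - - \frac{2}{3}\right) = 0 \left(\frac{16}{3} + \frac{2}{3}\right) = 0 \cdot 6 = 0$)
$T{\left(G,j \right)} = - \frac{16}{15} - \frac{j}{75}$ ($T{\left(G,j \right)} = \frac{\left(j + 58\right) + 22}{6 - 81} = \frac{\left(58 + j\right) + 22}{-75} = \left(80 + j\right) \left(- \frac{1}{75}\right) = - \frac{16}{15} - \frac{j}{75}$)
$\frac{T{\left(I{\left(-13,-8 \right)},23 \right)}}{-15674} = \frac{- \frac{16}{15} - \frac{23}{75}}{-15674} = \left(- \frac{16}{15} - \frac{23}{75}\right) \left(- \frac{1}{15674}\right) = \left(- \frac{103}{75}\right) \left(- \frac{1}{15674}\right) = \frac{103}{1175550}$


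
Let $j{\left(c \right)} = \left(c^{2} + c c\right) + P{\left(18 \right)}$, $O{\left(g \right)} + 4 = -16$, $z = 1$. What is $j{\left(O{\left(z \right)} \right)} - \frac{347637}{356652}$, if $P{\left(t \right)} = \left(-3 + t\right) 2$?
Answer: $\frac{98557841}{118884} \approx 829.03$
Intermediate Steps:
$O{\left(g \right)} = -20$ ($O{\left(g \right)} = -4 - 16 = -20$)
$P{\left(t \right)} = -6 + 2 t$
$j{\left(c \right)} = 30 + 2 c^{2}$ ($j{\left(c \right)} = \left(c^{2} + c c\right) + \left(-6 + 2 \cdot 18\right) = \left(c^{2} + c^{2}\right) + \left(-6 + 36\right) = 2 c^{2} + 30 = 30 + 2 c^{2}$)
$j{\left(O{\left(z \right)} \right)} - \frac{347637}{356652} = \left(30 + 2 \left(-20\right)^{2}\right) - \frac{347637}{356652} = \left(30 + 2 \cdot 400\right) - 347637 \cdot \frac{1}{356652} = \left(30 + 800\right) - \frac{115879}{118884} = 830 - \frac{115879}{118884} = \frac{98557841}{118884}$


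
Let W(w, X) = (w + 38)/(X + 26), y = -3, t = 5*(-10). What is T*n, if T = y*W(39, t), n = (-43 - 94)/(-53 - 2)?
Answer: 959/40 ≈ 23.975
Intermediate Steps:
t = -50
W(w, X) = (38 + w)/(26 + X)
n = 137/55 (n = -137/(-55) = -137*(-1/55) = 137/55 ≈ 2.4909)
T = 77/8 (T = -3*(38 + 39)/(26 - 50) = -3*77/(-24) = -(-1)*77/8 = -3*(-77/24) = 77/8 ≈ 9.6250)
T*n = (77/8)*(137/55) = 959/40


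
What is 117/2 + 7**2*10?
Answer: 1097/2 ≈ 548.50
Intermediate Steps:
117/2 + 7**2*10 = 117*(1/2) + 49*10 = 117/2 + 490 = 1097/2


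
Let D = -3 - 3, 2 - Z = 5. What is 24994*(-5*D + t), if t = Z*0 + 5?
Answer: 874790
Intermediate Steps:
Z = -3 (Z = 2 - 1*5 = 2 - 5 = -3)
t = 5 (t = -3*0 + 5 = 0 + 5 = 5)
D = -6
24994*(-5*D + t) = 24994*(-5*(-6) + 5) = 24994*(30 + 5) = 24994*35 = 874790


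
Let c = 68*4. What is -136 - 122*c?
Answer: -33320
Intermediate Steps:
c = 272
-136 - 122*c = -136 - 122*272 = -136 - 33184 = -33320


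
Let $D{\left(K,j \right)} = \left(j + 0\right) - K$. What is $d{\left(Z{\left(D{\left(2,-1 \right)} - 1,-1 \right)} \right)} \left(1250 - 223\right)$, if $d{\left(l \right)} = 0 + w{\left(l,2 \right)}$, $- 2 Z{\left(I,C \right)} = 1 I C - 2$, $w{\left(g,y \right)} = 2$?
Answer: $2054$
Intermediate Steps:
$D{\left(K,j \right)} = j - K$
$Z{\left(I,C \right)} = 1 - \frac{C I}{2}$ ($Z{\left(I,C \right)} = - \frac{1 I C - 2}{2} = - \frac{I C - 2}{2} = - \frac{C I - 2}{2} = - \frac{-2 + C I}{2} = 1 - \frac{C I}{2}$)
$d{\left(l \right)} = 2$ ($d{\left(l \right)} = 0 + 2 = 2$)
$d{\left(Z{\left(D{\left(2,-1 \right)} - 1,-1 \right)} \right)} \left(1250 - 223\right) = 2 \left(1250 - 223\right) = 2 \cdot 1027 = 2054$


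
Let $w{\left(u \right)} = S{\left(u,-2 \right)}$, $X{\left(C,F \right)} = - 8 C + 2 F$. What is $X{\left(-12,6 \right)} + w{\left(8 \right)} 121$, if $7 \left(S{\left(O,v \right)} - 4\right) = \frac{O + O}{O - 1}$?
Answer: $\frac{30944}{49} \approx 631.51$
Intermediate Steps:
$S{\left(O,v \right)} = 4 + \frac{2 O}{7 \left(-1 + O\right)}$ ($S{\left(O,v \right)} = 4 + \frac{\left(O + O\right) \frac{1}{O - 1}}{7} = 4 + \frac{2 O \frac{1}{-1 + O}}{7} = 4 + \frac{2 O}{7 \left(-1 + O\right)}$)
$w{\left(u \right)} = \frac{2 \left(-14 + 15 u\right)}{7 \left(-1 + u\right)}$
$X{\left(-12,6 \right)} + w{\left(8 \right)} 121 = \left(\left(-8\right) \left(-12\right) + 2 \cdot 6\right) + \frac{2 \left(-14 + 15 \cdot 8\right)}{7 \left(-1 + 8\right)} 121 = \left(96 + 12\right) + \frac{2 \left(-14 + 120\right)}{7 \cdot 7} \cdot 121 = 108 + \frac{2}{7} \cdot \frac{1}{7} \cdot 106 \cdot 121 = 108 + \frac{212}{49} \cdot 121 = 108 + \frac{25652}{49} = \frac{30944}{49}$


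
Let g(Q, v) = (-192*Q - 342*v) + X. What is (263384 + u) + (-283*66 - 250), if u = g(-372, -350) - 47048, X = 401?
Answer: 388933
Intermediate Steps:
g(Q, v) = 401 - 342*v - 192*Q (g(Q, v) = (-192*Q - 342*v) + 401 = (-342*v - 192*Q) + 401 = 401 - 342*v - 192*Q)
u = 144477 (u = (401 - 342*(-350) - 192*(-372)) - 47048 = (401 + 119700 + 71424) - 47048 = 191525 - 47048 = 144477)
(263384 + u) + (-283*66 - 250) = (263384 + 144477) + (-283*66 - 250) = 407861 + (-18678 - 250) = 407861 - 18928 = 388933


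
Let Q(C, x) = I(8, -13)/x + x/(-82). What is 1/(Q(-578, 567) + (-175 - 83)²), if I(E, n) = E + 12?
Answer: 46494/3094506767 ≈ 1.5025e-5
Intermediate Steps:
I(E, n) = 12 + E
Q(C, x) = 20/x - x/82 (Q(C, x) = (12 + 8)/x + x/(-82) = 20/x + x*(-1/82) = 20/x - x/82)
1/(Q(-578, 567) + (-175 - 83)²) = 1/((20/567 - 1/82*567) + (-175 - 83)²) = 1/((20*(1/567) - 567/82) + (-258)²) = 1/((20/567 - 567/82) + 66564) = 1/(-319849/46494 + 66564) = 1/(3094506767/46494) = 46494/3094506767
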